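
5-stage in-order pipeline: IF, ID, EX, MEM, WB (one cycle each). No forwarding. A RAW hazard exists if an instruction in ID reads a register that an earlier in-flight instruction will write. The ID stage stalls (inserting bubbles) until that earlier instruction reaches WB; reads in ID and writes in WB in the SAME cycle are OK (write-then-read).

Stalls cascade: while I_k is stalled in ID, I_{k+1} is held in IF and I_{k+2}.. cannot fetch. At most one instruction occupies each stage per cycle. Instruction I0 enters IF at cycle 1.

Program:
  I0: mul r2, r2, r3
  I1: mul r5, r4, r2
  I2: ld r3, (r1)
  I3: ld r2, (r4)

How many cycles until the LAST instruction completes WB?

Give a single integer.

I0 mul r2 <- r2,r3: IF@1 ID@2 stall=0 (-) EX@3 MEM@4 WB@5
I1 mul r5 <- r4,r2: IF@2 ID@3 stall=2 (RAW on I0.r2 (WB@5)) EX@6 MEM@7 WB@8
I2 ld r3 <- r1: IF@3 ID@6 stall=0 (-) EX@7 MEM@8 WB@9
I3 ld r2 <- r4: IF@6 ID@7 stall=0 (-) EX@8 MEM@9 WB@10

Answer: 10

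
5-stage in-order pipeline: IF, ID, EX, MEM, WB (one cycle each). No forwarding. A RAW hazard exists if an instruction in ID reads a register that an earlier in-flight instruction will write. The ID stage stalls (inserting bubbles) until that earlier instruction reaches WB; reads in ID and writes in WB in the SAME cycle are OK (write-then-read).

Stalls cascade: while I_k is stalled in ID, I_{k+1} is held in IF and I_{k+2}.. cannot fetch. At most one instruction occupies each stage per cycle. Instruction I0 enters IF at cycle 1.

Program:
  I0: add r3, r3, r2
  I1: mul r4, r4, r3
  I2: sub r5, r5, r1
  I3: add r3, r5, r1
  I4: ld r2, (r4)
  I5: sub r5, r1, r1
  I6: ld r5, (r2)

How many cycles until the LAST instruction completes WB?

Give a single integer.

Answer: 16

Derivation:
I0 add r3 <- r3,r2: IF@1 ID@2 stall=0 (-) EX@3 MEM@4 WB@5
I1 mul r4 <- r4,r3: IF@2 ID@3 stall=2 (RAW on I0.r3 (WB@5)) EX@6 MEM@7 WB@8
I2 sub r5 <- r5,r1: IF@3 ID@6 stall=0 (-) EX@7 MEM@8 WB@9
I3 add r3 <- r5,r1: IF@6 ID@7 stall=2 (RAW on I2.r5 (WB@9)) EX@10 MEM@11 WB@12
I4 ld r2 <- r4: IF@7 ID@10 stall=0 (-) EX@11 MEM@12 WB@13
I5 sub r5 <- r1,r1: IF@10 ID@11 stall=0 (-) EX@12 MEM@13 WB@14
I6 ld r5 <- r2: IF@11 ID@12 stall=1 (RAW on I4.r2 (WB@13)) EX@14 MEM@15 WB@16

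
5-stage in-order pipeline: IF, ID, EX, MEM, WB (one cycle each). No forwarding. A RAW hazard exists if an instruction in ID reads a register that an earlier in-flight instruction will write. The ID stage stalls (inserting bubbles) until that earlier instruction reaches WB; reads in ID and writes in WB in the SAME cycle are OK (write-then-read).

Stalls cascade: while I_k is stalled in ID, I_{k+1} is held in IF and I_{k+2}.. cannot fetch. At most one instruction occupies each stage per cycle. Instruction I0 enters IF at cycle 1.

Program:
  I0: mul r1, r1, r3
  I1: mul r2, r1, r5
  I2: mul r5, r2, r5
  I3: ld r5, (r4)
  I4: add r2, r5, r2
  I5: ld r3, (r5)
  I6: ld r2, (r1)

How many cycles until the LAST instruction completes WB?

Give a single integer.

I0 mul r1 <- r1,r3: IF@1 ID@2 stall=0 (-) EX@3 MEM@4 WB@5
I1 mul r2 <- r1,r5: IF@2 ID@3 stall=2 (RAW on I0.r1 (WB@5)) EX@6 MEM@7 WB@8
I2 mul r5 <- r2,r5: IF@3 ID@6 stall=2 (RAW on I1.r2 (WB@8)) EX@9 MEM@10 WB@11
I3 ld r5 <- r4: IF@6 ID@9 stall=0 (-) EX@10 MEM@11 WB@12
I4 add r2 <- r5,r2: IF@9 ID@10 stall=2 (RAW on I3.r5 (WB@12)) EX@13 MEM@14 WB@15
I5 ld r3 <- r5: IF@10 ID@13 stall=0 (-) EX@14 MEM@15 WB@16
I6 ld r2 <- r1: IF@13 ID@14 stall=0 (-) EX@15 MEM@16 WB@17

Answer: 17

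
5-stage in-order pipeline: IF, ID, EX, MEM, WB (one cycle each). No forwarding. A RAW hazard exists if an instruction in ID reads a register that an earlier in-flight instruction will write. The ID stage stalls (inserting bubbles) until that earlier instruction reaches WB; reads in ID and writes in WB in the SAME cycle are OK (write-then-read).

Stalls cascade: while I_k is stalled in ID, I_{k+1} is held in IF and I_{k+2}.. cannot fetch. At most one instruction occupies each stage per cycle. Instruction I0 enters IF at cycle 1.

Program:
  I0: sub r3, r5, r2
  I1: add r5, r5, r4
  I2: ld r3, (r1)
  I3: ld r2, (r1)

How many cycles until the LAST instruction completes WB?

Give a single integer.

I0 sub r3 <- r5,r2: IF@1 ID@2 stall=0 (-) EX@3 MEM@4 WB@5
I1 add r5 <- r5,r4: IF@2 ID@3 stall=0 (-) EX@4 MEM@5 WB@6
I2 ld r3 <- r1: IF@3 ID@4 stall=0 (-) EX@5 MEM@6 WB@7
I3 ld r2 <- r1: IF@4 ID@5 stall=0 (-) EX@6 MEM@7 WB@8

Answer: 8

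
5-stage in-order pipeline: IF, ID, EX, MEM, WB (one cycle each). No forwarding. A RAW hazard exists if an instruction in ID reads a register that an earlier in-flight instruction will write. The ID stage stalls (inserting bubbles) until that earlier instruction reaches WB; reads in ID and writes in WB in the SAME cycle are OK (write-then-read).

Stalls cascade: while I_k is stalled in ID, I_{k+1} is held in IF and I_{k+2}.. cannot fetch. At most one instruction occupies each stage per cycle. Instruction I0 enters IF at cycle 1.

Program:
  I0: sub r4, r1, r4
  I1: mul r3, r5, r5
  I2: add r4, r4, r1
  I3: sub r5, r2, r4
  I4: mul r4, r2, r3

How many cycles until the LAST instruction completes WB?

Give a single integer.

Answer: 12

Derivation:
I0 sub r4 <- r1,r4: IF@1 ID@2 stall=0 (-) EX@3 MEM@4 WB@5
I1 mul r3 <- r5,r5: IF@2 ID@3 stall=0 (-) EX@4 MEM@5 WB@6
I2 add r4 <- r4,r1: IF@3 ID@4 stall=1 (RAW on I0.r4 (WB@5)) EX@6 MEM@7 WB@8
I3 sub r5 <- r2,r4: IF@4 ID@6 stall=2 (RAW on I2.r4 (WB@8)) EX@9 MEM@10 WB@11
I4 mul r4 <- r2,r3: IF@6 ID@9 stall=0 (-) EX@10 MEM@11 WB@12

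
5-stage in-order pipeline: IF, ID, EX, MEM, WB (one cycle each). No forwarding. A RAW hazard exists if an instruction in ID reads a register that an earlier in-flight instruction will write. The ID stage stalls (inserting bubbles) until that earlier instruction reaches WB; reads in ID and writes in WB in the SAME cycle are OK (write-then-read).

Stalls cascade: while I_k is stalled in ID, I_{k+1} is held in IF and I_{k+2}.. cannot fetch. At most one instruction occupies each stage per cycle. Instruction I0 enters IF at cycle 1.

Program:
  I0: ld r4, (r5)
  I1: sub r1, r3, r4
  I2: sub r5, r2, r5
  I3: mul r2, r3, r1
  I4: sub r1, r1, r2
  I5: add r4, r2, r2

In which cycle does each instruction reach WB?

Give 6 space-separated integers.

I0 ld r4 <- r5: IF@1 ID@2 stall=0 (-) EX@3 MEM@4 WB@5
I1 sub r1 <- r3,r4: IF@2 ID@3 stall=2 (RAW on I0.r4 (WB@5)) EX@6 MEM@7 WB@8
I2 sub r5 <- r2,r5: IF@3 ID@6 stall=0 (-) EX@7 MEM@8 WB@9
I3 mul r2 <- r3,r1: IF@6 ID@7 stall=1 (RAW on I1.r1 (WB@8)) EX@9 MEM@10 WB@11
I4 sub r1 <- r1,r2: IF@7 ID@9 stall=2 (RAW on I3.r2 (WB@11)) EX@12 MEM@13 WB@14
I5 add r4 <- r2,r2: IF@9 ID@12 stall=0 (-) EX@13 MEM@14 WB@15

Answer: 5 8 9 11 14 15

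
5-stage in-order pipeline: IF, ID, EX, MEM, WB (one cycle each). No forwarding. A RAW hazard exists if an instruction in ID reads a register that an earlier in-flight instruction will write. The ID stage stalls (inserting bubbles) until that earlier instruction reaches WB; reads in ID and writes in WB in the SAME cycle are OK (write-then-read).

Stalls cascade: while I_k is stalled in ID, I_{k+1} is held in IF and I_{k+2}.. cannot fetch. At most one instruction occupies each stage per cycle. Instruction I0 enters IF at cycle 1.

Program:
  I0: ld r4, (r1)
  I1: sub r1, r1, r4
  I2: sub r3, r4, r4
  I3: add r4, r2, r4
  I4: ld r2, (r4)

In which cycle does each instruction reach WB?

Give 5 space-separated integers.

Answer: 5 8 9 10 13

Derivation:
I0 ld r4 <- r1: IF@1 ID@2 stall=0 (-) EX@3 MEM@4 WB@5
I1 sub r1 <- r1,r4: IF@2 ID@3 stall=2 (RAW on I0.r4 (WB@5)) EX@6 MEM@7 WB@8
I2 sub r3 <- r4,r4: IF@3 ID@6 stall=0 (-) EX@7 MEM@8 WB@9
I3 add r4 <- r2,r4: IF@6 ID@7 stall=0 (-) EX@8 MEM@9 WB@10
I4 ld r2 <- r4: IF@7 ID@8 stall=2 (RAW on I3.r4 (WB@10)) EX@11 MEM@12 WB@13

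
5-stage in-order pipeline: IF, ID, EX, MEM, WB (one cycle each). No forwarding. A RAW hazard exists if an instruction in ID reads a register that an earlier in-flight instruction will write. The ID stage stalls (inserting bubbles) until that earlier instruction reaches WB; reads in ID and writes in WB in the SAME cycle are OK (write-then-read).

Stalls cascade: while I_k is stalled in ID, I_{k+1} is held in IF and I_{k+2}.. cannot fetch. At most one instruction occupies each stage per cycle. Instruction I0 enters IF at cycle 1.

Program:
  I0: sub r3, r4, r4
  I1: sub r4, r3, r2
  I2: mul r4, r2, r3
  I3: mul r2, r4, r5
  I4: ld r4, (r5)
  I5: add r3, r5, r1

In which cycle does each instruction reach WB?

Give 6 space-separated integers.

I0 sub r3 <- r4,r4: IF@1 ID@2 stall=0 (-) EX@3 MEM@4 WB@5
I1 sub r4 <- r3,r2: IF@2 ID@3 stall=2 (RAW on I0.r3 (WB@5)) EX@6 MEM@7 WB@8
I2 mul r4 <- r2,r3: IF@3 ID@6 stall=0 (-) EX@7 MEM@8 WB@9
I3 mul r2 <- r4,r5: IF@6 ID@7 stall=2 (RAW on I2.r4 (WB@9)) EX@10 MEM@11 WB@12
I4 ld r4 <- r5: IF@7 ID@10 stall=0 (-) EX@11 MEM@12 WB@13
I5 add r3 <- r5,r1: IF@10 ID@11 stall=0 (-) EX@12 MEM@13 WB@14

Answer: 5 8 9 12 13 14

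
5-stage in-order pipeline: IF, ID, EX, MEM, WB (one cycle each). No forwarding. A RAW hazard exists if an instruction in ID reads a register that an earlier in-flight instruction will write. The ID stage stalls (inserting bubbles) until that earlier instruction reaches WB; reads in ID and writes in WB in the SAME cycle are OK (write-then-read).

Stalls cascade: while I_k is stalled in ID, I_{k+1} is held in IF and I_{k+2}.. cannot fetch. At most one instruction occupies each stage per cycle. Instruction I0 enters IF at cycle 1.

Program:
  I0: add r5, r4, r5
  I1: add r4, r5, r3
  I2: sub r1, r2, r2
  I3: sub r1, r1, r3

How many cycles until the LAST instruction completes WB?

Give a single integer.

I0 add r5 <- r4,r5: IF@1 ID@2 stall=0 (-) EX@3 MEM@4 WB@5
I1 add r4 <- r5,r3: IF@2 ID@3 stall=2 (RAW on I0.r5 (WB@5)) EX@6 MEM@7 WB@8
I2 sub r1 <- r2,r2: IF@3 ID@6 stall=0 (-) EX@7 MEM@8 WB@9
I3 sub r1 <- r1,r3: IF@6 ID@7 stall=2 (RAW on I2.r1 (WB@9)) EX@10 MEM@11 WB@12

Answer: 12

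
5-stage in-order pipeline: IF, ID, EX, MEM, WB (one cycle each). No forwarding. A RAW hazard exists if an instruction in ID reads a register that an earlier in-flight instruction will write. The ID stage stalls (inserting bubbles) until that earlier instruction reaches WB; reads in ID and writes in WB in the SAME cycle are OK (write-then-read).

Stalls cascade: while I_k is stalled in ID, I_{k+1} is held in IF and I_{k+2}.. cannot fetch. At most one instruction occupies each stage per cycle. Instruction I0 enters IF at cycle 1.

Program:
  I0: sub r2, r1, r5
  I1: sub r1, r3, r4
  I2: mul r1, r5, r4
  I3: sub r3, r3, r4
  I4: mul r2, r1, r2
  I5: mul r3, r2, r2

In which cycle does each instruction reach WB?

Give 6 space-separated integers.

I0 sub r2 <- r1,r5: IF@1 ID@2 stall=0 (-) EX@3 MEM@4 WB@5
I1 sub r1 <- r3,r4: IF@2 ID@3 stall=0 (-) EX@4 MEM@5 WB@6
I2 mul r1 <- r5,r4: IF@3 ID@4 stall=0 (-) EX@5 MEM@6 WB@7
I3 sub r3 <- r3,r4: IF@4 ID@5 stall=0 (-) EX@6 MEM@7 WB@8
I4 mul r2 <- r1,r2: IF@5 ID@6 stall=1 (RAW on I2.r1 (WB@7)) EX@8 MEM@9 WB@10
I5 mul r3 <- r2,r2: IF@6 ID@8 stall=2 (RAW on I4.r2 (WB@10)) EX@11 MEM@12 WB@13

Answer: 5 6 7 8 10 13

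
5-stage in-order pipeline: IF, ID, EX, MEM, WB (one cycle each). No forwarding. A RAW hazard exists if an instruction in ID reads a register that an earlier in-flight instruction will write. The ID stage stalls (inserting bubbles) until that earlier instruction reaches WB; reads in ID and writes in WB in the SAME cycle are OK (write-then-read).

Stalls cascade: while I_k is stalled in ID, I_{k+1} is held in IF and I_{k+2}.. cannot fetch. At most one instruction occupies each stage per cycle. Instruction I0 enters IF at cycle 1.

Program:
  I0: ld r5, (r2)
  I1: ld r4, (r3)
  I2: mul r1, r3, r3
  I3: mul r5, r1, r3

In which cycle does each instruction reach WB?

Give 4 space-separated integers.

Answer: 5 6 7 10

Derivation:
I0 ld r5 <- r2: IF@1 ID@2 stall=0 (-) EX@3 MEM@4 WB@5
I1 ld r4 <- r3: IF@2 ID@3 stall=0 (-) EX@4 MEM@5 WB@6
I2 mul r1 <- r3,r3: IF@3 ID@4 stall=0 (-) EX@5 MEM@6 WB@7
I3 mul r5 <- r1,r3: IF@4 ID@5 stall=2 (RAW on I2.r1 (WB@7)) EX@8 MEM@9 WB@10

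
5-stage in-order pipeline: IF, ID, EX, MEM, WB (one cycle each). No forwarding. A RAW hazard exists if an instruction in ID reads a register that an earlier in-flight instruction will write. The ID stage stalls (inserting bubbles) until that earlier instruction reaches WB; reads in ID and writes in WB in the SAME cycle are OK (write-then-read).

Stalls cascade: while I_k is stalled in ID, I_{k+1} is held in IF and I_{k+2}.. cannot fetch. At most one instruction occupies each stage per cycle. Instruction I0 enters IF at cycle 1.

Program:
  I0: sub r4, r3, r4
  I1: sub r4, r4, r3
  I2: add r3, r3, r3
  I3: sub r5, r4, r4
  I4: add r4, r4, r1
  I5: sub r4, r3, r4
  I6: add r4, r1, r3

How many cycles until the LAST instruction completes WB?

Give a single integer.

I0 sub r4 <- r3,r4: IF@1 ID@2 stall=0 (-) EX@3 MEM@4 WB@5
I1 sub r4 <- r4,r3: IF@2 ID@3 stall=2 (RAW on I0.r4 (WB@5)) EX@6 MEM@7 WB@8
I2 add r3 <- r3,r3: IF@3 ID@6 stall=0 (-) EX@7 MEM@8 WB@9
I3 sub r5 <- r4,r4: IF@6 ID@7 stall=1 (RAW on I1.r4 (WB@8)) EX@9 MEM@10 WB@11
I4 add r4 <- r4,r1: IF@7 ID@9 stall=0 (-) EX@10 MEM@11 WB@12
I5 sub r4 <- r3,r4: IF@9 ID@10 stall=2 (RAW on I4.r4 (WB@12)) EX@13 MEM@14 WB@15
I6 add r4 <- r1,r3: IF@10 ID@13 stall=0 (-) EX@14 MEM@15 WB@16

Answer: 16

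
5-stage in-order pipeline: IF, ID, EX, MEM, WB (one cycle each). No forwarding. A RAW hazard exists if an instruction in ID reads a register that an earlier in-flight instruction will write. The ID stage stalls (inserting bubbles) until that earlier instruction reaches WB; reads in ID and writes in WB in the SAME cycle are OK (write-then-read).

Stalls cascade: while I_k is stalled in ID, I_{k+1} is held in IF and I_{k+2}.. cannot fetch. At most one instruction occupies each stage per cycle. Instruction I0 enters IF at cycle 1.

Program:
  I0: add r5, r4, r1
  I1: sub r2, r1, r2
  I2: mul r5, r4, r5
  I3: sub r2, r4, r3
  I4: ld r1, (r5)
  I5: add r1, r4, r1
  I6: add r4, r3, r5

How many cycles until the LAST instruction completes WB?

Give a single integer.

Answer: 15

Derivation:
I0 add r5 <- r4,r1: IF@1 ID@2 stall=0 (-) EX@3 MEM@4 WB@5
I1 sub r2 <- r1,r2: IF@2 ID@3 stall=0 (-) EX@4 MEM@5 WB@6
I2 mul r5 <- r4,r5: IF@3 ID@4 stall=1 (RAW on I0.r5 (WB@5)) EX@6 MEM@7 WB@8
I3 sub r2 <- r4,r3: IF@4 ID@6 stall=0 (-) EX@7 MEM@8 WB@9
I4 ld r1 <- r5: IF@6 ID@7 stall=1 (RAW on I2.r5 (WB@8)) EX@9 MEM@10 WB@11
I5 add r1 <- r4,r1: IF@7 ID@9 stall=2 (RAW on I4.r1 (WB@11)) EX@12 MEM@13 WB@14
I6 add r4 <- r3,r5: IF@9 ID@12 stall=0 (-) EX@13 MEM@14 WB@15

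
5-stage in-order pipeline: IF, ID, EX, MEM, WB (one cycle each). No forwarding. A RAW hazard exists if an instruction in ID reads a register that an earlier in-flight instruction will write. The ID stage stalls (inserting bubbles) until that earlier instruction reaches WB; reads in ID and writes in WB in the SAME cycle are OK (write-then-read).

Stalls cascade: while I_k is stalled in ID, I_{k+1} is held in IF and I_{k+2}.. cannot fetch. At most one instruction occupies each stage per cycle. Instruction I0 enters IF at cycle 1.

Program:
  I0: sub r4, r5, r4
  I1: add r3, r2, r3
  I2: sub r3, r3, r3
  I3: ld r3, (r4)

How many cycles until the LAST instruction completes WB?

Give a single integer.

I0 sub r4 <- r5,r4: IF@1 ID@2 stall=0 (-) EX@3 MEM@4 WB@5
I1 add r3 <- r2,r3: IF@2 ID@3 stall=0 (-) EX@4 MEM@5 WB@6
I2 sub r3 <- r3,r3: IF@3 ID@4 stall=2 (RAW on I1.r3 (WB@6)) EX@7 MEM@8 WB@9
I3 ld r3 <- r4: IF@4 ID@7 stall=0 (-) EX@8 MEM@9 WB@10

Answer: 10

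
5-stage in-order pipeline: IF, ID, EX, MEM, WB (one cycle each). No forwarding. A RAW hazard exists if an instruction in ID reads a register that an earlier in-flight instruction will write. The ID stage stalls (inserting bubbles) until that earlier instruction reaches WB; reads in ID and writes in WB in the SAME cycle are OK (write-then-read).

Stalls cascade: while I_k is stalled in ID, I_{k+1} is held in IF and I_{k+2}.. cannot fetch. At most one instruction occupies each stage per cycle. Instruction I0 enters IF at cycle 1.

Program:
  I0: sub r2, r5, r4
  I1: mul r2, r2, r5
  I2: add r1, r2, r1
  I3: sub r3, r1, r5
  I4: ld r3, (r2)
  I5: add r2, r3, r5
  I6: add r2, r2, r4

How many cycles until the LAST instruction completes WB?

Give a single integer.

I0 sub r2 <- r5,r4: IF@1 ID@2 stall=0 (-) EX@3 MEM@4 WB@5
I1 mul r2 <- r2,r5: IF@2 ID@3 stall=2 (RAW on I0.r2 (WB@5)) EX@6 MEM@7 WB@8
I2 add r1 <- r2,r1: IF@3 ID@6 stall=2 (RAW on I1.r2 (WB@8)) EX@9 MEM@10 WB@11
I3 sub r3 <- r1,r5: IF@6 ID@9 stall=2 (RAW on I2.r1 (WB@11)) EX@12 MEM@13 WB@14
I4 ld r3 <- r2: IF@9 ID@12 stall=0 (-) EX@13 MEM@14 WB@15
I5 add r2 <- r3,r5: IF@12 ID@13 stall=2 (RAW on I4.r3 (WB@15)) EX@16 MEM@17 WB@18
I6 add r2 <- r2,r4: IF@13 ID@16 stall=2 (RAW on I5.r2 (WB@18)) EX@19 MEM@20 WB@21

Answer: 21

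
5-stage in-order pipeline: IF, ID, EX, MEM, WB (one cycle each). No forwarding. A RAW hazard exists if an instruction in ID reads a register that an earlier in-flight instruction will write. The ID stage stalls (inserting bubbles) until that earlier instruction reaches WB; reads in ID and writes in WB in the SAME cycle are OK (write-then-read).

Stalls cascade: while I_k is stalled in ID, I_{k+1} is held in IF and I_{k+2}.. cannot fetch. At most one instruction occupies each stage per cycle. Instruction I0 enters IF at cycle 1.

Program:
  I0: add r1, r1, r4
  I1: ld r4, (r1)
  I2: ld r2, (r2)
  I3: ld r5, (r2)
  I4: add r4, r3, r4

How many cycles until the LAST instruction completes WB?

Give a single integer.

I0 add r1 <- r1,r4: IF@1 ID@2 stall=0 (-) EX@3 MEM@4 WB@5
I1 ld r4 <- r1: IF@2 ID@3 stall=2 (RAW on I0.r1 (WB@5)) EX@6 MEM@7 WB@8
I2 ld r2 <- r2: IF@3 ID@6 stall=0 (-) EX@7 MEM@8 WB@9
I3 ld r5 <- r2: IF@6 ID@7 stall=2 (RAW on I2.r2 (WB@9)) EX@10 MEM@11 WB@12
I4 add r4 <- r3,r4: IF@7 ID@10 stall=0 (-) EX@11 MEM@12 WB@13

Answer: 13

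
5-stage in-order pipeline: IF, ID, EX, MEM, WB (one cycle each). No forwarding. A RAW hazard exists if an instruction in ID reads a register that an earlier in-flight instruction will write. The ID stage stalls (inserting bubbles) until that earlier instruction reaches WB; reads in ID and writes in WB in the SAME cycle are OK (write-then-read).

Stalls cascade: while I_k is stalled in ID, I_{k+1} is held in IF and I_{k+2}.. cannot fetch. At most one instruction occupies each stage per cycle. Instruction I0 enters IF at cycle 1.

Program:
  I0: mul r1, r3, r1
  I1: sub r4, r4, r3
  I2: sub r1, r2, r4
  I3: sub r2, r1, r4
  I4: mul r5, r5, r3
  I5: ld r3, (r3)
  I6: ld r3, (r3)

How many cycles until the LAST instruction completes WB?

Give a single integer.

Answer: 17

Derivation:
I0 mul r1 <- r3,r1: IF@1 ID@2 stall=0 (-) EX@3 MEM@4 WB@5
I1 sub r4 <- r4,r3: IF@2 ID@3 stall=0 (-) EX@4 MEM@5 WB@6
I2 sub r1 <- r2,r4: IF@3 ID@4 stall=2 (RAW on I1.r4 (WB@6)) EX@7 MEM@8 WB@9
I3 sub r2 <- r1,r4: IF@4 ID@7 stall=2 (RAW on I2.r1 (WB@9)) EX@10 MEM@11 WB@12
I4 mul r5 <- r5,r3: IF@7 ID@10 stall=0 (-) EX@11 MEM@12 WB@13
I5 ld r3 <- r3: IF@10 ID@11 stall=0 (-) EX@12 MEM@13 WB@14
I6 ld r3 <- r3: IF@11 ID@12 stall=2 (RAW on I5.r3 (WB@14)) EX@15 MEM@16 WB@17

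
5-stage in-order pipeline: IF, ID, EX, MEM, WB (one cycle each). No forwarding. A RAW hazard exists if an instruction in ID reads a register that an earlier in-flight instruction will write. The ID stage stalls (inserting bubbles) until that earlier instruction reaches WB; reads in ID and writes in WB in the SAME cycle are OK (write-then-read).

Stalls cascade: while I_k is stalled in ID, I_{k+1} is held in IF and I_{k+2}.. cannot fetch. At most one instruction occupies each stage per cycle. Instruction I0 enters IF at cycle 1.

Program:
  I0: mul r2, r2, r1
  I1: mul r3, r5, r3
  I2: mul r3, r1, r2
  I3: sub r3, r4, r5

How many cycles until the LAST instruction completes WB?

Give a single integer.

Answer: 9

Derivation:
I0 mul r2 <- r2,r1: IF@1 ID@2 stall=0 (-) EX@3 MEM@4 WB@5
I1 mul r3 <- r5,r3: IF@2 ID@3 stall=0 (-) EX@4 MEM@5 WB@6
I2 mul r3 <- r1,r2: IF@3 ID@4 stall=1 (RAW on I0.r2 (WB@5)) EX@6 MEM@7 WB@8
I3 sub r3 <- r4,r5: IF@4 ID@6 stall=0 (-) EX@7 MEM@8 WB@9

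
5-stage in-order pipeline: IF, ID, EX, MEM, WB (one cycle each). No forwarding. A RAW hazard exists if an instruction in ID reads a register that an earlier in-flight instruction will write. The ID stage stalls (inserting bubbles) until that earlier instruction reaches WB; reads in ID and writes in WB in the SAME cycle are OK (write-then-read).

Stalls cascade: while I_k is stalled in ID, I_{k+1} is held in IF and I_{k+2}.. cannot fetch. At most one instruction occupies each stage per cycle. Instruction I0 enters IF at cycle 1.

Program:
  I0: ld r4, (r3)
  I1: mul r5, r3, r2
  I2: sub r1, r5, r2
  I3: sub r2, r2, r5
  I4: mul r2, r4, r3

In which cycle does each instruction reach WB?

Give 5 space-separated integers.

I0 ld r4 <- r3: IF@1 ID@2 stall=0 (-) EX@3 MEM@4 WB@5
I1 mul r5 <- r3,r2: IF@2 ID@3 stall=0 (-) EX@4 MEM@5 WB@6
I2 sub r1 <- r5,r2: IF@3 ID@4 stall=2 (RAW on I1.r5 (WB@6)) EX@7 MEM@8 WB@9
I3 sub r2 <- r2,r5: IF@4 ID@7 stall=0 (-) EX@8 MEM@9 WB@10
I4 mul r2 <- r4,r3: IF@7 ID@8 stall=0 (-) EX@9 MEM@10 WB@11

Answer: 5 6 9 10 11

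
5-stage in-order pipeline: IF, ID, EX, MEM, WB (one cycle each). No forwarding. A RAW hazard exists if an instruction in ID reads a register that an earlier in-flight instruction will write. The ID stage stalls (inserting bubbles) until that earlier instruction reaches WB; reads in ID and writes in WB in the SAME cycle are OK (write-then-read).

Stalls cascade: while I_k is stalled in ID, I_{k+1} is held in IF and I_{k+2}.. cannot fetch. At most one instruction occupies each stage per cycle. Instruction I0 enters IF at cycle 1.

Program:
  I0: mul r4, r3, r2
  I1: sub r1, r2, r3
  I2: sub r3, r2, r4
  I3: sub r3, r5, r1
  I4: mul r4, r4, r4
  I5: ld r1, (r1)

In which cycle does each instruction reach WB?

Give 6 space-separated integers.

I0 mul r4 <- r3,r2: IF@1 ID@2 stall=0 (-) EX@3 MEM@4 WB@5
I1 sub r1 <- r2,r3: IF@2 ID@3 stall=0 (-) EX@4 MEM@5 WB@6
I2 sub r3 <- r2,r4: IF@3 ID@4 stall=1 (RAW on I0.r4 (WB@5)) EX@6 MEM@7 WB@8
I3 sub r3 <- r5,r1: IF@4 ID@6 stall=0 (-) EX@7 MEM@8 WB@9
I4 mul r4 <- r4,r4: IF@6 ID@7 stall=0 (-) EX@8 MEM@9 WB@10
I5 ld r1 <- r1: IF@7 ID@8 stall=0 (-) EX@9 MEM@10 WB@11

Answer: 5 6 8 9 10 11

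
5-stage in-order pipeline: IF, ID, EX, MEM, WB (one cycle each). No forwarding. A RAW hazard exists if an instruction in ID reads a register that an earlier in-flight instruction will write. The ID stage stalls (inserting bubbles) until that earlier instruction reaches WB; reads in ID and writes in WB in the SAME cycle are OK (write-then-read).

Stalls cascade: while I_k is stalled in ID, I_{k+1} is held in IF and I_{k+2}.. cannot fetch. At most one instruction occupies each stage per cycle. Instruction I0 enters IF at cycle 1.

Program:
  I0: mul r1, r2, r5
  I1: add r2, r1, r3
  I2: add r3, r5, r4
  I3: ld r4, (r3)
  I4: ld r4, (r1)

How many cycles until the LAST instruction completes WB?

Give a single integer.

I0 mul r1 <- r2,r5: IF@1 ID@2 stall=0 (-) EX@3 MEM@4 WB@5
I1 add r2 <- r1,r3: IF@2 ID@3 stall=2 (RAW on I0.r1 (WB@5)) EX@6 MEM@7 WB@8
I2 add r3 <- r5,r4: IF@3 ID@6 stall=0 (-) EX@7 MEM@8 WB@9
I3 ld r4 <- r3: IF@6 ID@7 stall=2 (RAW on I2.r3 (WB@9)) EX@10 MEM@11 WB@12
I4 ld r4 <- r1: IF@7 ID@10 stall=0 (-) EX@11 MEM@12 WB@13

Answer: 13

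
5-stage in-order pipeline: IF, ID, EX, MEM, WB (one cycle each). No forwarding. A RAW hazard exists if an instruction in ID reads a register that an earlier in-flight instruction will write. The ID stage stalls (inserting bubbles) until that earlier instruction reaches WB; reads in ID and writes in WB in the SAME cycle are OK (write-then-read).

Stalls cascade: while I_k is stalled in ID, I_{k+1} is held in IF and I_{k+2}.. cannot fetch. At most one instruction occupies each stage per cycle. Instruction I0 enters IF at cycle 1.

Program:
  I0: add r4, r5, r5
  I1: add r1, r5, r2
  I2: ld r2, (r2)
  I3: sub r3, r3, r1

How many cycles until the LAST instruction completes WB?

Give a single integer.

I0 add r4 <- r5,r5: IF@1 ID@2 stall=0 (-) EX@3 MEM@4 WB@5
I1 add r1 <- r5,r2: IF@2 ID@3 stall=0 (-) EX@4 MEM@5 WB@6
I2 ld r2 <- r2: IF@3 ID@4 stall=0 (-) EX@5 MEM@6 WB@7
I3 sub r3 <- r3,r1: IF@4 ID@5 stall=1 (RAW on I1.r1 (WB@6)) EX@7 MEM@8 WB@9

Answer: 9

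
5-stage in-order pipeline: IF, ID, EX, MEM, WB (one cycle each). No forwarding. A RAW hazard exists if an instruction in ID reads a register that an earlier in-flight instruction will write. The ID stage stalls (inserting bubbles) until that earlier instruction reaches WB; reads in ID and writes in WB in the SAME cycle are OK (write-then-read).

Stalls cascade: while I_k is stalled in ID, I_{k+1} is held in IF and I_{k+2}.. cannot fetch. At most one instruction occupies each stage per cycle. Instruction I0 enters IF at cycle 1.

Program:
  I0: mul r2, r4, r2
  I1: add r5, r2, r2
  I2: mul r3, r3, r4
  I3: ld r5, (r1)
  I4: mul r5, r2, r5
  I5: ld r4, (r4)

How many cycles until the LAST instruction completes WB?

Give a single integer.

I0 mul r2 <- r4,r2: IF@1 ID@2 stall=0 (-) EX@3 MEM@4 WB@5
I1 add r5 <- r2,r2: IF@2 ID@3 stall=2 (RAW on I0.r2 (WB@5)) EX@6 MEM@7 WB@8
I2 mul r3 <- r3,r4: IF@3 ID@6 stall=0 (-) EX@7 MEM@8 WB@9
I3 ld r5 <- r1: IF@6 ID@7 stall=0 (-) EX@8 MEM@9 WB@10
I4 mul r5 <- r2,r5: IF@7 ID@8 stall=2 (RAW on I3.r5 (WB@10)) EX@11 MEM@12 WB@13
I5 ld r4 <- r4: IF@8 ID@11 stall=0 (-) EX@12 MEM@13 WB@14

Answer: 14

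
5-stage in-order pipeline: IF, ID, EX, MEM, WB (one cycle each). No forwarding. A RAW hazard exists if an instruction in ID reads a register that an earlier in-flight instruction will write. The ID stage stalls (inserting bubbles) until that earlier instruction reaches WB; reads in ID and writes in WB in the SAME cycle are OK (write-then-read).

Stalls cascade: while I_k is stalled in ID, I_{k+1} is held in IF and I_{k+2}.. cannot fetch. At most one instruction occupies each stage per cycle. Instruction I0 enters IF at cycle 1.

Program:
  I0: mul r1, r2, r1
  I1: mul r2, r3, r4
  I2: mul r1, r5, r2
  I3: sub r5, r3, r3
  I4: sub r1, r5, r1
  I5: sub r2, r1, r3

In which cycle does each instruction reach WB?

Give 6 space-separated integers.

I0 mul r1 <- r2,r1: IF@1 ID@2 stall=0 (-) EX@3 MEM@4 WB@5
I1 mul r2 <- r3,r4: IF@2 ID@3 stall=0 (-) EX@4 MEM@5 WB@6
I2 mul r1 <- r5,r2: IF@3 ID@4 stall=2 (RAW on I1.r2 (WB@6)) EX@7 MEM@8 WB@9
I3 sub r5 <- r3,r3: IF@4 ID@7 stall=0 (-) EX@8 MEM@9 WB@10
I4 sub r1 <- r5,r1: IF@7 ID@8 stall=2 (RAW on I3.r5 (WB@10)) EX@11 MEM@12 WB@13
I5 sub r2 <- r1,r3: IF@8 ID@11 stall=2 (RAW on I4.r1 (WB@13)) EX@14 MEM@15 WB@16

Answer: 5 6 9 10 13 16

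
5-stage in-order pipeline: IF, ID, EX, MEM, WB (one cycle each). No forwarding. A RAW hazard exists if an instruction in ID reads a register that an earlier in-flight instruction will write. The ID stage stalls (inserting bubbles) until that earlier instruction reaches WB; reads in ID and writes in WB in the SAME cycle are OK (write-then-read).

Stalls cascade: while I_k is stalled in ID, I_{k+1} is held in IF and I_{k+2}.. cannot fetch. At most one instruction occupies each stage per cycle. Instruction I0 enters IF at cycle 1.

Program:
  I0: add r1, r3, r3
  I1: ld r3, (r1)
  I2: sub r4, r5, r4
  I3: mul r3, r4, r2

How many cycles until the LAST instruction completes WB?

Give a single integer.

Answer: 12

Derivation:
I0 add r1 <- r3,r3: IF@1 ID@2 stall=0 (-) EX@3 MEM@4 WB@5
I1 ld r3 <- r1: IF@2 ID@3 stall=2 (RAW on I0.r1 (WB@5)) EX@6 MEM@7 WB@8
I2 sub r4 <- r5,r4: IF@3 ID@6 stall=0 (-) EX@7 MEM@8 WB@9
I3 mul r3 <- r4,r2: IF@6 ID@7 stall=2 (RAW on I2.r4 (WB@9)) EX@10 MEM@11 WB@12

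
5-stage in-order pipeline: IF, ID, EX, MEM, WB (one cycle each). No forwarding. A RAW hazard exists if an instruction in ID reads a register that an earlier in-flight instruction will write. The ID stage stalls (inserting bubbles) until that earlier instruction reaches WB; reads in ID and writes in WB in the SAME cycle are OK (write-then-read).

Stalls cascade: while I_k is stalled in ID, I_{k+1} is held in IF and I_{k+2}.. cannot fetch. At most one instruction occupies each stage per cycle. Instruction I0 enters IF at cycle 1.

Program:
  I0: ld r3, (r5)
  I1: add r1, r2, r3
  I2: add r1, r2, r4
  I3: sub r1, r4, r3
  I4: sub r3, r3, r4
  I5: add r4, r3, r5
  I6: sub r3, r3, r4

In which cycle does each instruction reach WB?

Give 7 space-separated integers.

Answer: 5 8 9 10 11 14 17

Derivation:
I0 ld r3 <- r5: IF@1 ID@2 stall=0 (-) EX@3 MEM@4 WB@5
I1 add r1 <- r2,r3: IF@2 ID@3 stall=2 (RAW on I0.r3 (WB@5)) EX@6 MEM@7 WB@8
I2 add r1 <- r2,r4: IF@3 ID@6 stall=0 (-) EX@7 MEM@8 WB@9
I3 sub r1 <- r4,r3: IF@6 ID@7 stall=0 (-) EX@8 MEM@9 WB@10
I4 sub r3 <- r3,r4: IF@7 ID@8 stall=0 (-) EX@9 MEM@10 WB@11
I5 add r4 <- r3,r5: IF@8 ID@9 stall=2 (RAW on I4.r3 (WB@11)) EX@12 MEM@13 WB@14
I6 sub r3 <- r3,r4: IF@9 ID@12 stall=2 (RAW on I5.r4 (WB@14)) EX@15 MEM@16 WB@17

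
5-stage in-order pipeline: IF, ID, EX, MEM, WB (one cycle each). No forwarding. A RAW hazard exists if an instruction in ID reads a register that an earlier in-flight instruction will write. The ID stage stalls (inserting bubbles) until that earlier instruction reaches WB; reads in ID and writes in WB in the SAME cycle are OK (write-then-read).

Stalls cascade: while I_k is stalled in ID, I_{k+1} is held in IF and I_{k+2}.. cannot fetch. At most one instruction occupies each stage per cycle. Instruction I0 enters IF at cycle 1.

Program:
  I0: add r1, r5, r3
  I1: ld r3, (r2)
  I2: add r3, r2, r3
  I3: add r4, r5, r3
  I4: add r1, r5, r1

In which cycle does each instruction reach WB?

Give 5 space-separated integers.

Answer: 5 6 9 12 13

Derivation:
I0 add r1 <- r5,r3: IF@1 ID@2 stall=0 (-) EX@3 MEM@4 WB@5
I1 ld r3 <- r2: IF@2 ID@3 stall=0 (-) EX@4 MEM@5 WB@6
I2 add r3 <- r2,r3: IF@3 ID@4 stall=2 (RAW on I1.r3 (WB@6)) EX@7 MEM@8 WB@9
I3 add r4 <- r5,r3: IF@4 ID@7 stall=2 (RAW on I2.r3 (WB@9)) EX@10 MEM@11 WB@12
I4 add r1 <- r5,r1: IF@7 ID@10 stall=0 (-) EX@11 MEM@12 WB@13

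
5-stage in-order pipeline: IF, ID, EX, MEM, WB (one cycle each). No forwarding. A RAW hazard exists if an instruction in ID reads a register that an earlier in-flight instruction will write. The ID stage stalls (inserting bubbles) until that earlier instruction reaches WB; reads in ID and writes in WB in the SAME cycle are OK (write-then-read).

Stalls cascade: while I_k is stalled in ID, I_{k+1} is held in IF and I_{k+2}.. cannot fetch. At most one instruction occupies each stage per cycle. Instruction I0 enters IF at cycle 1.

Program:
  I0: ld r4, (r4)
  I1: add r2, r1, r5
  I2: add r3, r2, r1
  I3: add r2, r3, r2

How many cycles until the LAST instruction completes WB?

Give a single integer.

I0 ld r4 <- r4: IF@1 ID@2 stall=0 (-) EX@3 MEM@4 WB@5
I1 add r2 <- r1,r5: IF@2 ID@3 stall=0 (-) EX@4 MEM@5 WB@6
I2 add r3 <- r2,r1: IF@3 ID@4 stall=2 (RAW on I1.r2 (WB@6)) EX@7 MEM@8 WB@9
I3 add r2 <- r3,r2: IF@4 ID@7 stall=2 (RAW on I2.r3 (WB@9)) EX@10 MEM@11 WB@12

Answer: 12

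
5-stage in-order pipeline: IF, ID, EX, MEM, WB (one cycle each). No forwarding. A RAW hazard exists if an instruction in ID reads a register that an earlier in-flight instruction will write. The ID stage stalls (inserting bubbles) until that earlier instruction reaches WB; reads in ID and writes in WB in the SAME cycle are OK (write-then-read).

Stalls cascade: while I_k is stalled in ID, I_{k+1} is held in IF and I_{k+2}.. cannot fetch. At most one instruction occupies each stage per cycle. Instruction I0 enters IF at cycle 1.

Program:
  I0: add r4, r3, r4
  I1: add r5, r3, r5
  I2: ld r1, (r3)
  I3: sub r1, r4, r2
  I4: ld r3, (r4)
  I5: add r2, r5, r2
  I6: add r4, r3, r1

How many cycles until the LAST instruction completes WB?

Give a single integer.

I0 add r4 <- r3,r4: IF@1 ID@2 stall=0 (-) EX@3 MEM@4 WB@5
I1 add r5 <- r3,r5: IF@2 ID@3 stall=0 (-) EX@4 MEM@5 WB@6
I2 ld r1 <- r3: IF@3 ID@4 stall=0 (-) EX@5 MEM@6 WB@7
I3 sub r1 <- r4,r2: IF@4 ID@5 stall=0 (-) EX@6 MEM@7 WB@8
I4 ld r3 <- r4: IF@5 ID@6 stall=0 (-) EX@7 MEM@8 WB@9
I5 add r2 <- r5,r2: IF@6 ID@7 stall=0 (-) EX@8 MEM@9 WB@10
I6 add r4 <- r3,r1: IF@7 ID@8 stall=1 (RAW on I4.r3 (WB@9)) EX@10 MEM@11 WB@12

Answer: 12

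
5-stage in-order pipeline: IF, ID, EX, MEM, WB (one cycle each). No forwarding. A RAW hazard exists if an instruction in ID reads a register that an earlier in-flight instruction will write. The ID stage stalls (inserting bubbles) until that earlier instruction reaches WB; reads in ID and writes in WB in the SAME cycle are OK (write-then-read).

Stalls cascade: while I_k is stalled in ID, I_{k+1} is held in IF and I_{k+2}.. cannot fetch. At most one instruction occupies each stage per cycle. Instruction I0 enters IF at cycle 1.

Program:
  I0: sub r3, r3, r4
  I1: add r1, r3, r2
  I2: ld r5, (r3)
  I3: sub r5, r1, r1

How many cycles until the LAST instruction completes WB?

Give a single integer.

I0 sub r3 <- r3,r4: IF@1 ID@2 stall=0 (-) EX@3 MEM@4 WB@5
I1 add r1 <- r3,r2: IF@2 ID@3 stall=2 (RAW on I0.r3 (WB@5)) EX@6 MEM@7 WB@8
I2 ld r5 <- r3: IF@3 ID@6 stall=0 (-) EX@7 MEM@8 WB@9
I3 sub r5 <- r1,r1: IF@6 ID@7 stall=1 (RAW on I1.r1 (WB@8)) EX@9 MEM@10 WB@11

Answer: 11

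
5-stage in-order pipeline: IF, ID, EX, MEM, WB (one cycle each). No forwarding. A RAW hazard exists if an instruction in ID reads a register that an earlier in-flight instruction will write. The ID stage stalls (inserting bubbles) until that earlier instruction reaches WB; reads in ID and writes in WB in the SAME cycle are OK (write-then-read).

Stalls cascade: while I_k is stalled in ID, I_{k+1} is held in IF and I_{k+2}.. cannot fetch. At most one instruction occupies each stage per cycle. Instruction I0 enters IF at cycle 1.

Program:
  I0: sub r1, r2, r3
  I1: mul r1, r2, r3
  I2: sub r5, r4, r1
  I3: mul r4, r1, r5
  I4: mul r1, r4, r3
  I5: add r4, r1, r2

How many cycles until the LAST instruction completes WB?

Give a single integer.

Answer: 18

Derivation:
I0 sub r1 <- r2,r3: IF@1 ID@2 stall=0 (-) EX@3 MEM@4 WB@5
I1 mul r1 <- r2,r3: IF@2 ID@3 stall=0 (-) EX@4 MEM@5 WB@6
I2 sub r5 <- r4,r1: IF@3 ID@4 stall=2 (RAW on I1.r1 (WB@6)) EX@7 MEM@8 WB@9
I3 mul r4 <- r1,r5: IF@4 ID@7 stall=2 (RAW on I2.r5 (WB@9)) EX@10 MEM@11 WB@12
I4 mul r1 <- r4,r3: IF@7 ID@10 stall=2 (RAW on I3.r4 (WB@12)) EX@13 MEM@14 WB@15
I5 add r4 <- r1,r2: IF@10 ID@13 stall=2 (RAW on I4.r1 (WB@15)) EX@16 MEM@17 WB@18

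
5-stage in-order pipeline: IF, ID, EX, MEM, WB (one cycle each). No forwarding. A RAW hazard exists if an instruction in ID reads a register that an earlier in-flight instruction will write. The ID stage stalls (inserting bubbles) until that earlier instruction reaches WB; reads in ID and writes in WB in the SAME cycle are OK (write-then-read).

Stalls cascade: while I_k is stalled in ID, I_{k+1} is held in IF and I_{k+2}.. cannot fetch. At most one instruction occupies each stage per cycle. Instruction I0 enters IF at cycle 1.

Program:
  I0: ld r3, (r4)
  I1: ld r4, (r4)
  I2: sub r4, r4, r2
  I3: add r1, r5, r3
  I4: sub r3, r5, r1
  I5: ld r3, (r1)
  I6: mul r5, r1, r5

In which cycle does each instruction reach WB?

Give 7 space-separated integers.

Answer: 5 6 9 10 13 14 15

Derivation:
I0 ld r3 <- r4: IF@1 ID@2 stall=0 (-) EX@3 MEM@4 WB@5
I1 ld r4 <- r4: IF@2 ID@3 stall=0 (-) EX@4 MEM@5 WB@6
I2 sub r4 <- r4,r2: IF@3 ID@4 stall=2 (RAW on I1.r4 (WB@6)) EX@7 MEM@8 WB@9
I3 add r1 <- r5,r3: IF@4 ID@7 stall=0 (-) EX@8 MEM@9 WB@10
I4 sub r3 <- r5,r1: IF@7 ID@8 stall=2 (RAW on I3.r1 (WB@10)) EX@11 MEM@12 WB@13
I5 ld r3 <- r1: IF@8 ID@11 stall=0 (-) EX@12 MEM@13 WB@14
I6 mul r5 <- r1,r5: IF@11 ID@12 stall=0 (-) EX@13 MEM@14 WB@15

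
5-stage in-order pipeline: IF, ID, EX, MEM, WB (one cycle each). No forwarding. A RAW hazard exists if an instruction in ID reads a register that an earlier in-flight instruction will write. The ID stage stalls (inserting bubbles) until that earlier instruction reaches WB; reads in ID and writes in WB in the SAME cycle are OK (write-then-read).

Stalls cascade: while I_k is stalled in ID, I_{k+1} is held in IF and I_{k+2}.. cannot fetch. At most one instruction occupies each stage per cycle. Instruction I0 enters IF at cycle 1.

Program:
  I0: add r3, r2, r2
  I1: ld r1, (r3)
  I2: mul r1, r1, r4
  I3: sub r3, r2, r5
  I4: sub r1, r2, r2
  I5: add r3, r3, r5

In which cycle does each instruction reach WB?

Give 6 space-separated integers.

I0 add r3 <- r2,r2: IF@1 ID@2 stall=0 (-) EX@3 MEM@4 WB@5
I1 ld r1 <- r3: IF@2 ID@3 stall=2 (RAW on I0.r3 (WB@5)) EX@6 MEM@7 WB@8
I2 mul r1 <- r1,r4: IF@3 ID@6 stall=2 (RAW on I1.r1 (WB@8)) EX@9 MEM@10 WB@11
I3 sub r3 <- r2,r5: IF@6 ID@9 stall=0 (-) EX@10 MEM@11 WB@12
I4 sub r1 <- r2,r2: IF@9 ID@10 stall=0 (-) EX@11 MEM@12 WB@13
I5 add r3 <- r3,r5: IF@10 ID@11 stall=1 (RAW on I3.r3 (WB@12)) EX@13 MEM@14 WB@15

Answer: 5 8 11 12 13 15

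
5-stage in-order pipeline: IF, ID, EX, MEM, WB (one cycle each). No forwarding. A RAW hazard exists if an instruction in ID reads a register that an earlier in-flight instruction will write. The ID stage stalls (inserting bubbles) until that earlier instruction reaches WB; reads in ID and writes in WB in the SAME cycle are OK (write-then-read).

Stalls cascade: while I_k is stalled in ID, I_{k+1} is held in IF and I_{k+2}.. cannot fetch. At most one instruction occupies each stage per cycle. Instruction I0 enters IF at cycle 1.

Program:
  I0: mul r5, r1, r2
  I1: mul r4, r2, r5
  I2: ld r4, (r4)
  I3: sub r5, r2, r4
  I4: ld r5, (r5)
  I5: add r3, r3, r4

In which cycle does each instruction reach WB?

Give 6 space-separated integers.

I0 mul r5 <- r1,r2: IF@1 ID@2 stall=0 (-) EX@3 MEM@4 WB@5
I1 mul r4 <- r2,r5: IF@2 ID@3 stall=2 (RAW on I0.r5 (WB@5)) EX@6 MEM@7 WB@8
I2 ld r4 <- r4: IF@3 ID@6 stall=2 (RAW on I1.r4 (WB@8)) EX@9 MEM@10 WB@11
I3 sub r5 <- r2,r4: IF@6 ID@9 stall=2 (RAW on I2.r4 (WB@11)) EX@12 MEM@13 WB@14
I4 ld r5 <- r5: IF@9 ID@12 stall=2 (RAW on I3.r5 (WB@14)) EX@15 MEM@16 WB@17
I5 add r3 <- r3,r4: IF@12 ID@15 stall=0 (-) EX@16 MEM@17 WB@18

Answer: 5 8 11 14 17 18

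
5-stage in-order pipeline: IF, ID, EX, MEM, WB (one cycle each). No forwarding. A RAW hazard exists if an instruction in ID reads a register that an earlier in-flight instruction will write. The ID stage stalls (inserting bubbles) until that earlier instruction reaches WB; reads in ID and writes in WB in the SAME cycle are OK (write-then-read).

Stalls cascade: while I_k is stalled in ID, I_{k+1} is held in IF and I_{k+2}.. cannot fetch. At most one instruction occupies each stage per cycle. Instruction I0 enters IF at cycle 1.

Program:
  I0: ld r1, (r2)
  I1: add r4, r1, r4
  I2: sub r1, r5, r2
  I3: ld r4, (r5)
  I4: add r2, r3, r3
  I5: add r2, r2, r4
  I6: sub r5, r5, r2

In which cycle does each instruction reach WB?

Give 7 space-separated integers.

Answer: 5 8 9 10 11 14 17

Derivation:
I0 ld r1 <- r2: IF@1 ID@2 stall=0 (-) EX@3 MEM@4 WB@5
I1 add r4 <- r1,r4: IF@2 ID@3 stall=2 (RAW on I0.r1 (WB@5)) EX@6 MEM@7 WB@8
I2 sub r1 <- r5,r2: IF@3 ID@6 stall=0 (-) EX@7 MEM@8 WB@9
I3 ld r4 <- r5: IF@6 ID@7 stall=0 (-) EX@8 MEM@9 WB@10
I4 add r2 <- r3,r3: IF@7 ID@8 stall=0 (-) EX@9 MEM@10 WB@11
I5 add r2 <- r2,r4: IF@8 ID@9 stall=2 (RAW on I4.r2 (WB@11)) EX@12 MEM@13 WB@14
I6 sub r5 <- r5,r2: IF@9 ID@12 stall=2 (RAW on I5.r2 (WB@14)) EX@15 MEM@16 WB@17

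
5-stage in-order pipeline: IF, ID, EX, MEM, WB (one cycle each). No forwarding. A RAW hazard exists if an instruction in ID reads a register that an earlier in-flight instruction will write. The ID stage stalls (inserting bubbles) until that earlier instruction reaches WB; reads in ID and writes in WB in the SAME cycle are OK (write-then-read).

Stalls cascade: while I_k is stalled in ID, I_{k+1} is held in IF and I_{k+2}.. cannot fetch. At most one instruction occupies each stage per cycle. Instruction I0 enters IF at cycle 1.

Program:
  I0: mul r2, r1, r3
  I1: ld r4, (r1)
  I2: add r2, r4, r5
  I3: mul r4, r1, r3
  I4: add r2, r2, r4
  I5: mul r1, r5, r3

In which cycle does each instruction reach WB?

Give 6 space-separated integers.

Answer: 5 6 9 10 13 14

Derivation:
I0 mul r2 <- r1,r3: IF@1 ID@2 stall=0 (-) EX@3 MEM@4 WB@5
I1 ld r4 <- r1: IF@2 ID@3 stall=0 (-) EX@4 MEM@5 WB@6
I2 add r2 <- r4,r5: IF@3 ID@4 stall=2 (RAW on I1.r4 (WB@6)) EX@7 MEM@8 WB@9
I3 mul r4 <- r1,r3: IF@4 ID@7 stall=0 (-) EX@8 MEM@9 WB@10
I4 add r2 <- r2,r4: IF@7 ID@8 stall=2 (RAW on I3.r4 (WB@10)) EX@11 MEM@12 WB@13
I5 mul r1 <- r5,r3: IF@8 ID@11 stall=0 (-) EX@12 MEM@13 WB@14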